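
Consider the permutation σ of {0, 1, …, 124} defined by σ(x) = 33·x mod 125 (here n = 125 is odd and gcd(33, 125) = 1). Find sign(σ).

-1

Orbit of 119 under x↦33x: [119, 52, 91, 3, 99, 17, 61]… (length divides ord_125(33)).
Cycle type of π: 100 + 20 + 4 + 1; total 4 cycles.
n − c = 125 − 4 = 121; sign = (−1)^121 = -1.
Check: (33/125) = -1 by Zolotarev.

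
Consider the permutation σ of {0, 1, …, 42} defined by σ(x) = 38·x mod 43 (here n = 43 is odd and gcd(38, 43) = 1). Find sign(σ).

+1

Start at x=40: 40 → 15 → 11 → 31 → 17 → 1 → 38 → … (one orbit).
Decompose π into cycles: lengths [21, 21, 1] (3 cycles, including the fixed point 0).
43 − 3 = 40 transpositions; sign(π) = (−1)^40 = +1.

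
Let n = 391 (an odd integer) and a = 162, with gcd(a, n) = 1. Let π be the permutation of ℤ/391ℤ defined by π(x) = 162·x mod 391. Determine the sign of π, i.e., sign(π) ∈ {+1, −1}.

+1

Start at x=70: 70 → 1 → 162 → 47 → 185 → 254 → 93 → … (one orbit).
π_162 has 69 disjoint cycles with lengths [8, 8, 8, 8, 8, 8, 8, 8, 8, 8, 8, 8, 8, 8, 8, 8, 8, 8, 8, 8, 8, 8, 8, 8, 8, 8, 8, 8, 8, 8, 8, 8, 8, 8, 8, 8, 8, 8, 8, 8, 8, 8, 8, 8, 8, 8, 1, 1, 1, 1, 1, 1, 1, 1, 1, 1, 1, 1, 1, 1, 1, 1, 1, 1, 1, 1, 1, 1, 1] on {0,…,390}.
sign(π) = (−1)^{n − #cycles} = (−1)^{391−69} = (−1)^322 = +1.
(162|391)_J = +1 (Zolotarev's lemma cross-check).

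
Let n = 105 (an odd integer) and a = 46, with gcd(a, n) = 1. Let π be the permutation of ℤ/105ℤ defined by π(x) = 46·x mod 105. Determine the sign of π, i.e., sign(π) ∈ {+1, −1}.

Start at x=1: 1 → 46 → 16 → 1 (one orbit).
Cycle type of π: 3×30 + 1×15; total 45 cycles.
105 − 45 = 60 transpositions; sign(π) = (−1)^60 = +1.
Zolotarev: (46|105) = +1, matching the cycle-count sign.

+1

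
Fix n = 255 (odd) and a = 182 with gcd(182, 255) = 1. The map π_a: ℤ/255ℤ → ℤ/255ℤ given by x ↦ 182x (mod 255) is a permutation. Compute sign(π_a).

Orbit of 167 under x↦182x: [167, 49, 248, 1, 182, 229, 113]… (length divides ord_255(182)).
Cycle type of π: 16×15 + 4×3 + 2 + 1; total 20 cycles.
With 20 cycles on 255 points, sign = (−1)^{255−20} = -1.

-1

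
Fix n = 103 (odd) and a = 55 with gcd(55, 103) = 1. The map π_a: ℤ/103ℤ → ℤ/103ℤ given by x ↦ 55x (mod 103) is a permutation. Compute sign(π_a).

Orbit of 30 under x↦55x: [30, 2, 7, 76, 60, 4, 14]… (length divides ord_103(55)).
The orbit structure of x ↦ 55x mod 103: 3 orbits of sizes [51, 51, 1].
With 3 cycles on 103 points, sign = (−1)^{103−3} = +1.

+1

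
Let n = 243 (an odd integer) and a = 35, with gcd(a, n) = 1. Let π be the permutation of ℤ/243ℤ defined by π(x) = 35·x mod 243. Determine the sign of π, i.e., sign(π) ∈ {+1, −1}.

-1

Orbit of 143 under x↦35x: [143, 145, 215, 235, 206, 163, 116]… (length divides ord_243(35)).
Cycle type of π: 54×3 + 18×3 + 6×3 + 2×4 + 1; total 14 cycles.
With 14 cycles on 243 points, sign = (−1)^{243−14} = -1.
Via Zolotarev, sign(π_{35}) = (35|243) = -1.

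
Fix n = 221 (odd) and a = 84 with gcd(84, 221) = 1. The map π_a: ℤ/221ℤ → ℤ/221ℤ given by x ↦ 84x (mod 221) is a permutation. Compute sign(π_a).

Orbit of 33 under x↦84x: [33, 120, 135, 69, 50, 1, 84]… (length divides ord_221(84)).
The orbit structure of x ↦ 84x mod 221: 26 orbits of sizes [12, 12, 12, 12, 12, 12, 12, 12, 12, 12, 12, 12, 12, 12, 12, 12, 12, 2, 2, 2, 2, 2, 2, 2, 2, 1].
n − c = 221 − 26 = 195; sign = (−1)^195 = -1.

-1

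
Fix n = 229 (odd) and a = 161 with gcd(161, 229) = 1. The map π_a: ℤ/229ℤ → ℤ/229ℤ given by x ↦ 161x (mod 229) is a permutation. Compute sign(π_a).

Trace 43: π^k(43) = [43, 53, 60, 42, 121, 16, 57] for k=0..6.
Cycle lengths of π_161 on ℤ/229ℤ: [19, 19, 19, 19, 19, 19, 19, 19, 19, 19, 19, 19, 1]; 13 cycles in total.
229 − 13 = 216 transpositions; sign(π) = (−1)^216 = +1.
(161|229)_J = +1 (Zolotarev's lemma cross-check).

+1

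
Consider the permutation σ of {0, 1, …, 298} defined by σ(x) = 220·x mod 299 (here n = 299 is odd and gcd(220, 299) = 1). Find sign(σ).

+1

Start at x=105: 105 → 77 → 196 → 64 → 27 → 259 → 170 → … (one orbit).
Cycle type of π: 22×12 + 11×2 + 2×6 + 1; total 21 cycles.
21 cycles on 299: each ℓ→(−1)^(ℓ−1), product (−1)^278 = +1.
(220|299)_J = +1 (Zolotarev's lemma cross-check).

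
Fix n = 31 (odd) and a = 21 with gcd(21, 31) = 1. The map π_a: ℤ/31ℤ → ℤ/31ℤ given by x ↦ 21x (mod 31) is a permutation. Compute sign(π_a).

Orbit of 13 under x↦21x: [13, 25, 29, 20, 17, 16, 26]… (length divides ord_31(21)).
Cycle type of π: 30 + 1; total 2 cycles.
2 cycles on 31: each ℓ→(−1)^(ℓ−1), product (−1)^29 = -1.
Zolotarev: (21|31) = -1, matching the cycle-count sign.

-1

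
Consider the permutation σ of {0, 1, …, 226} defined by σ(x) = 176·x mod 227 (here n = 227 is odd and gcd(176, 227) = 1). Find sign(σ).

Orbit of 26 under x↦176x: [26, 36, 207, 112, 190, 71, 11]… (length divides ord_227(176)).
The orbit structure of x ↦ 176x mod 227: 3 orbits of sizes [113, 113, 1].
3 cycles on 227: each ℓ→(−1)^(ℓ−1), product (−1)^224 = +1.
(176|227)_J = +1 (Zolotarev's lemma cross-check).

+1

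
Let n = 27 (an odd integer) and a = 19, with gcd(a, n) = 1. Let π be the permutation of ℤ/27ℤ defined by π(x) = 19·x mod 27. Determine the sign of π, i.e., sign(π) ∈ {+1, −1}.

+1

Orbit of 19 under x↦19x: [19, 10, 1]… (length divides ord_27(19)).
The orbit structure of x ↦ 19x mod 27: 15 orbits of sizes [3, 3, 3, 3, 3, 3, 1, 1, 1, 1, 1, 1, 1, 1, 1].
n − c = 27 − 15 = 12; sign = (−1)^12 = +1.
(19|27)_J = +1 (Zolotarev's lemma cross-check).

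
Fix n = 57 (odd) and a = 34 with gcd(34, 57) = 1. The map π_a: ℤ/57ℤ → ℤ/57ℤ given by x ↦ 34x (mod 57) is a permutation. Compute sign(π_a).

Trace 46: π^k(46) = [46, 25, 52, 1, 34, 16, 31] for k=0..6.
Cycle lengths of π_34 on ℤ/57ℤ: [18, 18, 18, 1, 1, 1]; 6 cycles in total.
sign(π) = (−1)^{n − #cycles} = (−1)^{57−6} = (−1)^51 = -1.

-1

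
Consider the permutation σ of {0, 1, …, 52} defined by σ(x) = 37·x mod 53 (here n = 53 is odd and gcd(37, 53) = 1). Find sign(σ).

Trace 25: π^k(25) = [25, 24, 40, 49, 11, 36, 7] for k=0..6.
Cycle lengths of π_37 on ℤ/53ℤ: [26, 26, 1]; 3 cycles in total.
Σ(ℓ_i−1) = 53−3 = 50; sign = (−1)^50 = +1.

+1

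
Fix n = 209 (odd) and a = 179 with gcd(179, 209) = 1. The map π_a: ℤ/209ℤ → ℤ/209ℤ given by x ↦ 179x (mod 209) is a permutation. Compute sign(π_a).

-1

Orbit of 26 under x↦179x: [26, 56, 201, 31, 115, 103, 45]… (length divides ord_209(179)).
Decompose π into cycles: lengths [30, 30, 30, 30, 30, 30, 6, 6, 6, 5, 5, 1] (12 cycles, including the fixed point 0).
209 − 12 = 197 transpositions; sign(π) = (−1)^197 = -1.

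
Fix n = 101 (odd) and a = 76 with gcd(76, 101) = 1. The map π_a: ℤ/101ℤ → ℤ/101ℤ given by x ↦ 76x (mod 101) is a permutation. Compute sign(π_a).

Start at x=23: 23 → 31 → 33 → 84 → 21 → 81 → 96 → … (one orbit).
Cycle type of π: 50×2 + 1; total 3 cycles.
sign(π) = (−1)^{n − #cycles} = (−1)^{101−3} = (−1)^98 = +1.

+1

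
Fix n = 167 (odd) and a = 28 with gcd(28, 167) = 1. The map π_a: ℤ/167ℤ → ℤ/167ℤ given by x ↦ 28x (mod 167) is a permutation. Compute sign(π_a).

+1

Start at x=128: 128 → 77 → 152 → 81 → 97 → 44 → 63 → … (one orbit).
π_28 has 3 disjoint cycles with lengths [83, 83, 1] on {0,…,166}.
3 cycles on 167: each ℓ→(−1)^(ℓ−1), product (−1)^164 = +1.
The Jacobi symbol (28|167) = +1 (Zolotarev) agrees.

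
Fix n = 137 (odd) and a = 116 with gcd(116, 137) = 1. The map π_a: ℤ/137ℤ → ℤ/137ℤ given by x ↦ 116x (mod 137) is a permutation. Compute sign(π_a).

Start at x=46: 46 → 130 → 10 → 64 → 26 → 2 → 95 → … (one orbit).
2 cycles of lengths [136, 1].
n − c = 137 − 2 = 135; sign = (−1)^135 = -1.
Zolotarev: (116|137) = -1, matching the cycle-count sign.

-1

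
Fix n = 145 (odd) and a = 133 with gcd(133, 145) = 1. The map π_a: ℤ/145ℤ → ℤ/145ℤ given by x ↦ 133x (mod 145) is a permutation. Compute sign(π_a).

Start at x=12: 12 → 1 → 133 → 144 → 12 (one orbit).
Cycle type of π: 4×36 + 1; total 37 cycles.
sign(π) = (−1)^{n − #cycles} = (−1)^{145−37} = (−1)^108 = +1.
Zolotarev: (133|145) = +1, matching the cycle-count sign.

+1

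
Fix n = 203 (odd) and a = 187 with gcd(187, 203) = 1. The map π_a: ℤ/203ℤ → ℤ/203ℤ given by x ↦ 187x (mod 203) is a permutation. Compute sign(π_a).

-1

Start at x=129: 129 → 169 → 138 → 25 → 6 → 107 → 115 → … (one orbit).
π_187 has 8 disjoint cycles with lengths [42, 42, 42, 42, 14, 14, 6, 1] on {0,…,202}.
203 − 8 = 195 transpositions; sign(π) = (−1)^195 = -1.
(187|203)_J = -1 (Zolotarev's lemma cross-check).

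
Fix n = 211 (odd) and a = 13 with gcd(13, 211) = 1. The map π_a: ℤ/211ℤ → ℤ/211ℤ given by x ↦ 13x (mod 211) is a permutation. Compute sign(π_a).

Start at x=58: 58 → 121 → 96 → 193 → 188 → 123 → 122 → … (one orbit).
Cycle lengths of π_13 on ℤ/211ℤ: [35, 35, 35, 35, 35, 35, 1]; 7 cycles in total.
n − c = 211 − 7 = 204; sign = (−1)^204 = +1.

+1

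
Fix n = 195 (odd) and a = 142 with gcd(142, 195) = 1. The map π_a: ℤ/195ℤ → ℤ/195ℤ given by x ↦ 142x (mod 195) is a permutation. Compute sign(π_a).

Trace 142: π^k(142) = [142, 79, 103, 1] for k=0..3.
Cycle lengths of π_142 on ℤ/195ℤ: [4, 4, 4, 4, 4, 4, 4, 4, 4, 4, 4, 4, 4, 4, 4, 4, 4, 4, 4, 4, 4, 4, 4, 4, 4, 4, 4, 4, 4, 4, 4, 4, 4, 4, 4, 4, 4, 4, 4, 2, 2, 2, 2, 2, 2, 2, 2, 2, 2, 2, 2, 2, 2, 2, 2, 2, 2, 1, 1, 1]; 60 cycles in total.
With 60 cycles on 195 points, sign = (−1)^{195−60} = -1.

-1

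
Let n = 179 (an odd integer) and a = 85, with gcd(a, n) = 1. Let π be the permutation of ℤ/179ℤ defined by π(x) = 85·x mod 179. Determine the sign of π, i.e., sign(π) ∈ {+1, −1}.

+1

Orbit of 31 under x↦85x: [31, 129, 46, 151, 126, 149, 135]… (length divides ord_179(85)).
3 cycles of lengths [89, 89, 1].
With 3 cycles on 179 points, sign = (−1)^{179−3} = +1.
The Jacobi symbol (85|179) = +1 (Zolotarev) agrees.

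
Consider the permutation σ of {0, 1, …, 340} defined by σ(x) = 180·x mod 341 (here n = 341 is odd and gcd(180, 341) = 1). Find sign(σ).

Start at x=311: 311 → 56 → 191 → 280 → 273 → 36 → 1 → … (one orbit).
The orbit structure of x ↦ 180x mod 341: 33 orbits of sizes [15, 15, 15, 15, 15, 15, 15, 15, 15, 15, 15, 15, 15, 15, 15, 15, 15, 15, 15, 15, 5, 5, 3, 3, 3, 3, 3, 3, 3, 3, 3, 3, 1].
Σ(ℓ_i−1) = 341−33 = 308; sign = (−1)^308 = +1.

+1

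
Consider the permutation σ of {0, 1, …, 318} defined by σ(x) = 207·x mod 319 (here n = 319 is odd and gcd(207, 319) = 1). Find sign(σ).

+1

Orbit of 267 under x↦207x: [267, 82, 67, 152, 202, 25, 71]… (length divides ord_319(207)).
The orbit structure of x ↦ 207x mod 319: 9 orbits of sizes [70, 70, 70, 70, 14, 14, 5, 5, 1].
With 9 cycles on 319 points, sign = (−1)^{319−9} = +1.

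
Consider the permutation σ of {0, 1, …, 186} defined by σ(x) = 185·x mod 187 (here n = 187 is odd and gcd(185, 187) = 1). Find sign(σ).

Trace 64: π^k(64) = [64, 59, 69, 49, 89, 9, 169] for k=0..6.
Cycle type of π: 40×4 + 8×2 + 5×2 + 1; total 9 cycles.
sign(π) = (−1)^{n − #cycles} = (−1)^{187−9} = (−1)^178 = +1.

+1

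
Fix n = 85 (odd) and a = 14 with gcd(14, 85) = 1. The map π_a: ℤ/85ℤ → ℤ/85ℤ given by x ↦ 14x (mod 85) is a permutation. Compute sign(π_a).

Orbit of 1 under x↦14x: [1, 14, 26, 24, 81, 29, 66]… (length divides ord_85(14)).
Cycle type of π: 16×5 + 2×2 + 1; total 8 cycles.
n − c = 85 − 8 = 77; sign = (−1)^77 = -1.
Check: (14/85) = -1 by Zolotarev.

-1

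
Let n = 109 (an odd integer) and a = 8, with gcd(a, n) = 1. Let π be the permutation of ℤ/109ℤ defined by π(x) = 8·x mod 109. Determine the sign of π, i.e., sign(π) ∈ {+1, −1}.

Trace 101: π^k(101) = [101, 45, 33, 46, 41, 1, 8] for k=0..6.
Cycle type of π: 12×9 + 1; total 10 cycles.
With 10 cycles on 109 points, sign = (−1)^{109−10} = -1.
Zolotarev: (8|109) = -1, matching the cycle-count sign.

-1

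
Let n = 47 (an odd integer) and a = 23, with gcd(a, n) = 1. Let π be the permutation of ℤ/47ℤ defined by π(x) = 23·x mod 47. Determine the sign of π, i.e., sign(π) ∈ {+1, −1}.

Orbit of 1 under x↦23x: [1, 23, 12, 41, 3, 22, 36]… (length divides ord_47(23)).
The orbit structure of x ↦ 23x mod 47: 2 orbits of sizes [46, 1].
sign(π) = (−1)^{n − #cycles} = (−1)^{47−2} = (−1)^45 = -1.
Check: (23/47) = -1 by Zolotarev.

-1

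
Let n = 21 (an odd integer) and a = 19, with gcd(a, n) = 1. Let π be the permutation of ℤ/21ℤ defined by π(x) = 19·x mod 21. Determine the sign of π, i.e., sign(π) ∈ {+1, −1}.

Start at x=4: 4 → 13 → 16 → 10 → 1 → 19 → 4 (one orbit).
Decompose π into cycles: lengths [6, 6, 6, 1, 1, 1] (6 cycles, including the fixed point 0).
21 − 6 = 15 transpositions; sign(π) = (−1)^15 = -1.
Zolotarev: (19|21) = -1, matching the cycle-count sign.

-1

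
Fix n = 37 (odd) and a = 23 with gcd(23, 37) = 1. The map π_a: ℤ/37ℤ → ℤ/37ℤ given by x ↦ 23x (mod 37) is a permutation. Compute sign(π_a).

-1

Start at x=31: 31 → 10 → 8 → 36 → 14 → 26 → 6 → … (one orbit).
π_23 has 4 disjoint cycles with lengths [12, 12, 12, 1] on {0,…,36}.
sign(π) = (−1)^{n − #cycles} = (−1)^{37−4} = (−1)^33 = -1.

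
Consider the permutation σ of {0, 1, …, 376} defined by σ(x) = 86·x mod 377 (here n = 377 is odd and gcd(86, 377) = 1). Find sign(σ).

-1

Orbit of 233 under x↦86x: [233, 57, 1, 86]… (length divides ord_377(86)).
The orbit structure of x ↦ 86x mod 377: 102 orbits of sizes [4, 4, 4, 4, 4, 4, 4, 4, 4, 4, 4, 4, 4, 4, 4, 4, 4, 4, 4, 4, 4, 4, 4, 4, 4, 4, 4, 4, 4, 4, 4, 4, 4, 4, 4, 4, 4, 4, 4, 4, 4, 4, 4, 4, 4, 4, 4, 4, 4, 4, 4, 4, 4, 4, 4, 4, 4, 4, 4, 4, 4, 4, 4, 4, 4, 4, 4, 4, 4, 4, 4, 4, 4, 4, 4, 4, 4, 4, 4, 4, 4, 4, 4, 4, 4, 4, 4, 2, 2, 2, 2, 2, 2, 2, 2, 2, 2, 2, 2, 2, 2, 1].
sign(π) = (−1)^{n − #cycles} = (−1)^{377−102} = (−1)^275 = -1.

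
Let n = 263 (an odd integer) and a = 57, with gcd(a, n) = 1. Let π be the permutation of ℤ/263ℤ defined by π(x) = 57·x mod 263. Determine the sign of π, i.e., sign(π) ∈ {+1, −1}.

Start at x=242: 242 → 118 → 151 → 191 → 104 → 142 → 204 → … (one orbit).
2 cycles of lengths [262, 1].
n − c = 263 − 2 = 261; sign = (−1)^261 = -1.
Via Zolotarev, sign(π_{57}) = (57|263) = -1.

-1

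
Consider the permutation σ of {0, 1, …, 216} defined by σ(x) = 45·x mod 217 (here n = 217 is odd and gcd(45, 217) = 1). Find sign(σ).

-1

Trace 87: π^k(87) = [87, 9, 188, 214, 82, 1, 45] for k=0..6.
Cycle type of π: 30×6 + 15×2 + 6 + 1; total 10 cycles.
Σ(ℓ_i−1) = 217−10 = 207; sign = (−1)^207 = -1.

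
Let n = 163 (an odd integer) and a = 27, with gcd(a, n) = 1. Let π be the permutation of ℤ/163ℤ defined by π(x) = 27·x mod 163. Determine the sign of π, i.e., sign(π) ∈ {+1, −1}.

-1

Trace 77: π^k(77) = [77, 123, 61, 17, 133, 5, 135] for k=0..6.
Cycle lengths of π_27 on ℤ/163ℤ: [54, 54, 54, 1]; 4 cycles in total.
n − c = 163 − 4 = 159; sign = (−1)^159 = -1.
(27|163)_J = -1 (Zolotarev's lemma cross-check).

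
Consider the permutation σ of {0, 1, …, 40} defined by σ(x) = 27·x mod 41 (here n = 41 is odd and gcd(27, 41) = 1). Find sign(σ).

-1

Start at x=27: 27 → 32 → 3 → 40 → 14 → 9 → 38 → … (one orbit).
The orbit structure of x ↦ 27x mod 41: 6 orbits of sizes [8, 8, 8, 8, 8, 1].
Σ(ℓ_i−1) = 41−6 = 35; sign = (−1)^35 = -1.
(27|41)_J = -1 (Zolotarev's lemma cross-check).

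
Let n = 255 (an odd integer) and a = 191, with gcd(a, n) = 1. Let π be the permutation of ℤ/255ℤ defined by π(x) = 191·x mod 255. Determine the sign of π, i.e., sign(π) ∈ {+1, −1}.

-1

Trace 191: π^k(191) = [191, 16, 251, 1] for k=0..3.
Decompose π into cycles: lengths [4, 4, 4, 4, 4, 4, 4, 4, 4, 4, 4, 4, 4, 4, 4, 4, 4, 4, 4, 4, 4, 4, 4, 4, 4, 4, 4, 4, 4, 4, 4, 4, 4, 4, 4, 4, 4, 4, 4, 4, 4, 4, 4, 4, 4, 4, 4, 4, 4, 4, 4, 4, 4, 4, 4, 4, 4, 4, 4, 4, 2, 2, 2, 2, 2, 1, 1, 1, 1, 1] (70 cycles, including the fixed point 0).
255 − 70 = 185 transpositions; sign(π) = (−1)^185 = -1.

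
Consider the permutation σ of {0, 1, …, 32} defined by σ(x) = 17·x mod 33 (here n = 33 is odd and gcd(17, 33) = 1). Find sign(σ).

+1

Trace 8: π^k(8) = [8, 4, 2, 1, 17, 25, 29] for k=0..6.
The orbit structure of x ↦ 17x mod 33: 5 orbits of sizes [10, 10, 10, 2, 1].
5 cycles on 33: each ℓ→(−1)^(ℓ−1), product (−1)^28 = +1.
(17|33)_J = +1 (Zolotarev's lemma cross-check).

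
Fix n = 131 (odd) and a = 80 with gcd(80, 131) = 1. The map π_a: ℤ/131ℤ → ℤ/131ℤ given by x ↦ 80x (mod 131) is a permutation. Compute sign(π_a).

+1

Trace 80: π^k(80) = [80, 112, 52, 99, 60, 84, 39] for k=0..6.
π_80 has 11 disjoint cycles with lengths [13, 13, 13, 13, 13, 13, 13, 13, 13, 13, 1] on {0,…,130}.
131 − 11 = 120 transpositions; sign(π) = (−1)^120 = +1.
Via Zolotarev, sign(π_{80}) = (80|131) = +1.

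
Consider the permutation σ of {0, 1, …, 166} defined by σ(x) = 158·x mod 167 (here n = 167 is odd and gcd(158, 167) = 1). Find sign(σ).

-1

Orbit of 119 under x↦158x: [119, 98, 120, 89, 34, 28, 82]… (length divides ord_167(158)).
2 cycles of lengths [166, 1].
2 cycles on 167: each ℓ→(−1)^(ℓ−1), product (−1)^165 = -1.
The Jacobi symbol (158|167) = -1 (Zolotarev) agrees.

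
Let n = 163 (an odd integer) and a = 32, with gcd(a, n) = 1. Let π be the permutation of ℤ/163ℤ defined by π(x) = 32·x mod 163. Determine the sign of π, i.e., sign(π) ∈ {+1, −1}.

Orbit of 92 under x↦32x: [92, 10, 157, 134, 50, 133, 18]… (length divides ord_163(32)).
2 cycles of lengths [162, 1].
sign(π) = (−1)^{n − #cycles} = (−1)^{163−2} = (−1)^161 = -1.
The Jacobi symbol (32|163) = -1 (Zolotarev) agrees.

-1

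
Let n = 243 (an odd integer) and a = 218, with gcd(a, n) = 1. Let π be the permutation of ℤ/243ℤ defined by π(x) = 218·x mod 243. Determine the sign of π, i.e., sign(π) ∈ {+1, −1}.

Orbit of 175 under x↦218x: [175, 242, 25, 104, 73, 119, 184]… (length divides ord_243(218)).
Decompose π into cycles: lengths [162, 54, 18, 6, 2, 1] (6 cycles, including the fixed point 0).
Σ(ℓ_i−1) = 243−6 = 237; sign = (−1)^237 = -1.
Zolotarev: (218|243) = -1, matching the cycle-count sign.

-1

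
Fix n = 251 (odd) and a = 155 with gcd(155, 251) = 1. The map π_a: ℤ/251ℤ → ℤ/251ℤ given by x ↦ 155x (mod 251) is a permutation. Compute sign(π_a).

+1

Orbit of 124 under x↦155x: [124, 144, 232, 67, 94, 12, 103]… (length divides ord_251(155)).
Cycle type of π: 125×2 + 1; total 3 cycles.
n − c = 251 − 3 = 248; sign = (−1)^248 = +1.
Via Zolotarev, sign(π_{155}) = (155|251) = +1.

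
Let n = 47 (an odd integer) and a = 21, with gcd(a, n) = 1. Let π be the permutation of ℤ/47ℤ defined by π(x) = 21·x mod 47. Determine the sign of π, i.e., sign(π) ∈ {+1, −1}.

Trace 18: π^k(18) = [18, 2, 42, 36, 4, 37, 25] for k=0..6.
Decompose π into cycles: lengths [23, 23, 1] (3 cycles, including the fixed point 0).
Σ(ℓ_i−1) = 47−3 = 44; sign = (−1)^44 = +1.
Via Zolotarev, sign(π_{21}) = (21|47) = +1.

+1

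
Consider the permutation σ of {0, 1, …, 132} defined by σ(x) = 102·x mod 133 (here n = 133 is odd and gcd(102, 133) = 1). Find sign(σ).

+1

Orbit of 102 under x↦102x: [102, 30, 1]… (length divides ord_133(102)).
π_102 has 45 disjoint cycles with lengths [3, 3, 3, 3, 3, 3, 3, 3, 3, 3, 3, 3, 3, 3, 3, 3, 3, 3, 3, 3, 3, 3, 3, 3, 3, 3, 3, 3, 3, 3, 3, 3, 3, 3, 3, 3, 3, 3, 3, 3, 3, 3, 3, 3, 1] on {0,…,132}.
133 − 45 = 88 transpositions; sign(π) = (−1)^88 = +1.
Check: (102/133) = +1 by Zolotarev.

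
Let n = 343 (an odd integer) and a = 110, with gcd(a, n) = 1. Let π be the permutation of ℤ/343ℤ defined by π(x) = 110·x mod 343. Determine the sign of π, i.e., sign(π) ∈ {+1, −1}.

-1

Start at x=326: 326 → 188 → 100 → 24 → 239 → 222 → 67 → … (one orbit).
4 cycles of lengths [294, 42, 6, 1].
4 cycles on 343: each ℓ→(−1)^(ℓ−1), product (−1)^339 = -1.
Check: (110/343) = -1 by Zolotarev.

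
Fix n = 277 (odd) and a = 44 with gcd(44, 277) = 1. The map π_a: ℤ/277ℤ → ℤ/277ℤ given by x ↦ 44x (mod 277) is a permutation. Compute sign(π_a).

-1

Start at x=141: 141 → 110 → 131 → 224 → 161 → 159 → 71 → … (one orbit).
π_44 has 2 disjoint cycles with lengths [276, 1] on {0,…,276}.
sign(π) = (−1)^{n − #cycles} = (−1)^{277−2} = (−1)^275 = -1.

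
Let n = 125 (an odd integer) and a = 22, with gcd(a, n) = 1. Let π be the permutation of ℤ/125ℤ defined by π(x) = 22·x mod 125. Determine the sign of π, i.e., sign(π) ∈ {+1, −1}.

Start at x=1: 1 → 22 → 109 → 23 → 6 → 7 → 29 → … (one orbit).
Decompose π into cycles: lengths [100, 20, 4, 1] (4 cycles, including the fixed point 0).
sign(π) = (−1)^{n − #cycles} = (−1)^{125−4} = (−1)^121 = -1.
Via Zolotarev, sign(π_{22}) = (22|125) = -1.

-1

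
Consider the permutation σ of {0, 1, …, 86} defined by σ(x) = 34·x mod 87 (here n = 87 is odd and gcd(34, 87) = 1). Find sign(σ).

+1

Start at x=7: 7 → 64 → 1 → 34 → 25 → 67 → 16 → … (one orbit).
9 cycles of lengths [14, 14, 14, 14, 14, 14, 1, 1, 1].
9 cycles on 87: each ℓ→(−1)^(ℓ−1), product (−1)^78 = +1.
The Jacobi symbol (34|87) = +1 (Zolotarev) agrees.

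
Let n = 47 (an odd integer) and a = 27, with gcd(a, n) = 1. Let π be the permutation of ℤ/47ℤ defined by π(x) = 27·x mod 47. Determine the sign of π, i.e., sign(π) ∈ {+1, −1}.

+1

Trace 1: π^k(1) = [1, 27, 24, 37, 12, 42, 6] for k=0..6.
The orbit structure of x ↦ 27x mod 47: 3 orbits of sizes [23, 23, 1].
With 3 cycles on 47 points, sign = (−1)^{47−3} = +1.
Via Zolotarev, sign(π_{27}) = (27|47) = +1.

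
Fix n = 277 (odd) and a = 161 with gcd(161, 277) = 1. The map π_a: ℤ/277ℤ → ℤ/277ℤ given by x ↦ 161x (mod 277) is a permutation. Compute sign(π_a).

Orbit of 116 under x↦161x: [116, 117, 1, 161, 160, 276]… (length divides ord_277(161)).
47 cycles of lengths [6, 6, 6, 6, 6, 6, 6, 6, 6, 6, 6, 6, 6, 6, 6, 6, 6, 6, 6, 6, 6, 6, 6, 6, 6, 6, 6, 6, 6, 6, 6, 6, 6, 6, 6, 6, 6, 6, 6, 6, 6, 6, 6, 6, 6, 6, 1].
sign(π) = (−1)^{n − #cycles} = (−1)^{277−47} = (−1)^230 = +1.
The Jacobi symbol (161|277) = +1 (Zolotarev) agrees.

+1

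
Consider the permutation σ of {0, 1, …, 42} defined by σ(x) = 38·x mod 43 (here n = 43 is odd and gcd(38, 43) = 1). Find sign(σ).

Orbit of 13 under x↦38x: [13, 21, 24, 9, 41, 10, 36]… (length divides ord_43(38)).
Cycle lengths of π_38 on ℤ/43ℤ: [21, 21, 1]; 3 cycles in total.
3 cycles on 43: each ℓ→(−1)^(ℓ−1), product (−1)^40 = +1.
Zolotarev: (38|43) = +1, matching the cycle-count sign.

+1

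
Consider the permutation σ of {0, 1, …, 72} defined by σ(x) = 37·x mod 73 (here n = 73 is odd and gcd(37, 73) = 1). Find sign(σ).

+1

Orbit of 2 under x↦37x: [2, 1, 37, 55, 64, 32, 16]… (length divides ord_73(37)).
9 cycles of lengths [9, 9, 9, 9, 9, 9, 9, 9, 1].
Σ(ℓ_i−1) = 73−9 = 64; sign = (−1)^64 = +1.
(37|73)_J = +1 (Zolotarev's lemma cross-check).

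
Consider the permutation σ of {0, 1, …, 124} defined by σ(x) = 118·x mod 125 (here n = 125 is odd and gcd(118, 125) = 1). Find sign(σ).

Trace 107: π^k(107) = [107, 1, 118, 49, 32, 26, 68] for k=0..6.
π_118 has 12 disjoint cycles with lengths [20, 20, 20, 20, 20, 4, 4, 4, 4, 4, 4, 1] on {0,…,124}.
Σ(ℓ_i−1) = 125−12 = 113; sign = (−1)^113 = -1.

-1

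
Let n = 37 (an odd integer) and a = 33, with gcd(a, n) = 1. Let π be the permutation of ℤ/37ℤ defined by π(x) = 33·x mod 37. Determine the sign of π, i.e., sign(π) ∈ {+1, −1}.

+1

Trace 1: π^k(1) = [1, 33, 16, 10, 34, 12, 26] for k=0..6.
The orbit structure of x ↦ 33x mod 37: 5 orbits of sizes [9, 9, 9, 9, 1].
sign(π) = (−1)^{n − #cycles} = (−1)^{37−5} = (−1)^32 = +1.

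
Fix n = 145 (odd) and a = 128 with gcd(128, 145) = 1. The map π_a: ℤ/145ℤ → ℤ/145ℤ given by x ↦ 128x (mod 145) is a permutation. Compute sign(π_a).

Start at x=144: 144 → 17 → 1 → 128 → 144 (one orbit).
The orbit structure of x ↦ 128x mod 145: 37 orbits of sizes [4, 4, 4, 4, 4, 4, 4, 4, 4, 4, 4, 4, 4, 4, 4, 4, 4, 4, 4, 4, 4, 4, 4, 4, 4, 4, 4, 4, 4, 4, 4, 4, 4, 4, 4, 4, 1].
sign(π) = (−1)^{n − #cycles} = (−1)^{145−37} = (−1)^108 = +1.

+1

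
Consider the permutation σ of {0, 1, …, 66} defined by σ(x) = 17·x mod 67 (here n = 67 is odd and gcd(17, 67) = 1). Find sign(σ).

+1

Orbit of 17 under x↦17x: [17, 21, 22, 39, 60, 15, 54]… (length divides ord_67(17)).
Cycle type of π: 33×2 + 1; total 3 cycles.
With 3 cycles on 67 points, sign = (−1)^{67−3} = +1.
Zolotarev: (17|67) = +1, matching the cycle-count sign.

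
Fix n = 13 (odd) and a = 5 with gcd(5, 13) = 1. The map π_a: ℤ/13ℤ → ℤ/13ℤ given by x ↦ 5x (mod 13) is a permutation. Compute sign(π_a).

Orbit of 5 under x↦5x: [5, 12, 8, 1]… (length divides ord_13(5)).
4 cycles of lengths [4, 4, 4, 1].
Σ(ℓ_i−1) = 13−4 = 9; sign = (−1)^9 = -1.
Via Zolotarev, sign(π_{5}) = (5|13) = -1.

-1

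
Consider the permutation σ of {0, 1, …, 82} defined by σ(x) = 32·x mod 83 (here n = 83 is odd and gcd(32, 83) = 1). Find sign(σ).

Start at x=57: 57 → 81 → 19 → 27 → 34 → 9 → 39 → … (one orbit).
Decompose π into cycles: lengths [82, 1] (2 cycles, including the fixed point 0).
sign(π) = (−1)^{n − #cycles} = (−1)^{83−2} = (−1)^81 = -1.

-1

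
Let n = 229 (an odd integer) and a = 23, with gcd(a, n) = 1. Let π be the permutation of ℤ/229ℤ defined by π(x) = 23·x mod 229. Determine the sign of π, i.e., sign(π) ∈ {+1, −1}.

-1

Trace 216: π^k(216) = [216, 159, 222, 68, 190, 19, 208] for k=0..6.
Cycle lengths of π_23 on ℤ/229ℤ: [228, 1]; 2 cycles in total.
n − c = 229 − 2 = 227; sign = (−1)^227 = -1.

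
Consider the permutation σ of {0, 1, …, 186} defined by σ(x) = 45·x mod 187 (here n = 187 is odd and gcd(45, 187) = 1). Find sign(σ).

Start at x=122: 122 → 67 → 23 → 100 → 12 → 166 → 177 → … (one orbit).
22 cycles of lengths [16, 16, 16, 16, 16, 16, 16, 16, 16, 16, 16, 1, 1, 1, 1, 1, 1, 1, 1, 1, 1, 1].
22 cycles on 187: each ℓ→(−1)^(ℓ−1), product (−1)^165 = -1.
(45|187)_J = -1 (Zolotarev's lemma cross-check).

-1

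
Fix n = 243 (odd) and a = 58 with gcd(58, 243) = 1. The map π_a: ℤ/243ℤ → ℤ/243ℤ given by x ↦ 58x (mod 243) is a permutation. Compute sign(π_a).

+1

Start at x=4: 4 → 232 → 91 → 175 → 187 → 154 → 184 → … (one orbit).
π_58 has 11 disjoint cycles with lengths [81, 81, 27, 27, 9, 9, 3, 3, 1, 1, 1] on {0,…,242}.
n − c = 243 − 11 = 232; sign = (−1)^232 = +1.
(58|243)_J = +1 (Zolotarev's lemma cross-check).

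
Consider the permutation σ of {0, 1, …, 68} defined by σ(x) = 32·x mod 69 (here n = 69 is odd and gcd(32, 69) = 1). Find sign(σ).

-1

Trace 1: π^k(1) = [1, 32, 58, 62, 52, 8, 49] for k=0..6.
6 cycles of lengths [22, 22, 11, 11, 2, 1].
Σ(ℓ_i−1) = 69−6 = 63; sign = (−1)^63 = -1.
Via Zolotarev, sign(π_{32}) = (32|69) = -1.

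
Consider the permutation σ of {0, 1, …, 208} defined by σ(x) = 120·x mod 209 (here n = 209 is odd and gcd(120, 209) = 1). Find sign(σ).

Orbit of 111 under x↦120x: [111, 153, 177, 131, 45, 175, 100]… (length divides ord_209(120)).
The orbit structure of x ↦ 120x mod 209: 18 orbits of sizes [18, 18, 18, 18, 18, 18, 18, 18, 18, 18, 9, 9, 2, 2, 2, 2, 2, 1].
With 18 cycles on 209 points, sign = (−1)^{209−18} = -1.
Zolotarev: (120|209) = -1, matching the cycle-count sign.

-1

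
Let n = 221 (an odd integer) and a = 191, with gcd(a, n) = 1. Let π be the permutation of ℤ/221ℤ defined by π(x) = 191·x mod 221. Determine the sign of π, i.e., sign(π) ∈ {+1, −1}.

Trace 191: π^k(191) = [191, 16, 183, 35, 55, 118, 217] for k=0..6.
Cycle lengths of π_191 on ℤ/221ℤ: [12, 12, 12, 12, 12, 12, 12, 12, 12, 12, 12, 12, 12, 12, 12, 12, 4, 4, 4, 4, 3, 3, 3, 3, 1]; 25 cycles in total.
With 25 cycles on 221 points, sign = (−1)^{221−25} = +1.

+1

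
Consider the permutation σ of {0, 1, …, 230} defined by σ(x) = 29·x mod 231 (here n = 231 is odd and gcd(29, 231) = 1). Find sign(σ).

+1

Trace 197: π^k(197) = [197, 169, 50, 64, 8, 1, 29] for k=0..6.
35 cycles of lengths [10, 10, 10, 10, 10, 10, 10, 10, 10, 10, 10, 10, 10, 10, 10, 10, 10, 10, 10, 10, 10, 2, 2, 2, 2, 2, 2, 2, 1, 1, 1, 1, 1, 1, 1].
Σ(ℓ_i−1) = 231−35 = 196; sign = (−1)^196 = +1.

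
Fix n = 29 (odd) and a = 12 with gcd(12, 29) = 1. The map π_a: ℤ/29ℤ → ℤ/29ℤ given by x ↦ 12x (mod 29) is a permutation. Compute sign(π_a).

-1

Start at x=1: 1 → 12 → 28 → 17 → 1 (one orbit).
Decompose π into cycles: lengths [4, 4, 4, 4, 4, 4, 4, 1] (8 cycles, including the fixed point 0).
29 − 8 = 21 transpositions; sign(π) = (−1)^21 = -1.
(12|29)_J = -1 (Zolotarev's lemma cross-check).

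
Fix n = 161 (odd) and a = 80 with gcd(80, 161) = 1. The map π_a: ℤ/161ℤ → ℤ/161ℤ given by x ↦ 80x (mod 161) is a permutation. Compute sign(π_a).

Start at x=2: 2 → 160 → 81 → 40 → 141 → 10 → 156 → … (one orbit).
π_80 has 5 disjoint cycles with lengths [66, 66, 22, 6, 1] on {0,…,160}.
Σ(ℓ_i−1) = 161−5 = 156; sign = (−1)^156 = +1.
Check: (80/161) = +1 by Zolotarev.

+1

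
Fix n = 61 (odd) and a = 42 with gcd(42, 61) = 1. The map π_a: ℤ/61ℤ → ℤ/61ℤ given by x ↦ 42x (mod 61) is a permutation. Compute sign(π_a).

Orbit of 9 under x↦42x: [9, 12, 16, 1, 42, 56, 34]… (length divides ord_61(42)).
5 cycles of lengths [15, 15, 15, 15, 1].
With 5 cycles on 61 points, sign = (−1)^{61−5} = +1.
The Jacobi symbol (42|61) = +1 (Zolotarev) agrees.

+1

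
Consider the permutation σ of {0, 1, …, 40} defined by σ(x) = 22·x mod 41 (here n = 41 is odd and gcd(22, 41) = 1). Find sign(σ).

Start at x=6: 6 → 9 → 34 → 10 → 15 → 2 → 3 → … (one orbit).
Decompose π into cycles: lengths [40, 1] (2 cycles, including the fixed point 0).
41 − 2 = 39 transpositions; sign(π) = (−1)^39 = -1.

-1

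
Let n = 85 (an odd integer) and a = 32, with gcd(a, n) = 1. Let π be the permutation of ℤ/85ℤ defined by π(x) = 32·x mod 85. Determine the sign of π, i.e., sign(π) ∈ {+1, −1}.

Start at x=2: 2 → 64 → 8 → 1 → 32 → 4 → 43 → … (one orbit).
Decompose π into cycles: lengths [8, 8, 8, 8, 8, 8, 8, 8, 8, 8, 4, 1] (12 cycles, including the fixed point 0).
12 cycles on 85: each ℓ→(−1)^(ℓ−1), product (−1)^73 = -1.
Zolotarev: (32|85) = -1, matching the cycle-count sign.

-1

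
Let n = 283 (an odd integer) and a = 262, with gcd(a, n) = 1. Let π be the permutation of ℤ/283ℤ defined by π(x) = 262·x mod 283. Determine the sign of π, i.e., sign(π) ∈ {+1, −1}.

+1

Trace 38: π^k(38) = [38, 51, 61, 134, 16, 230, 264] for k=0..6.
Cycle lengths of π_262 on ℤ/283ℤ: [47, 47, 47, 47, 47, 47, 1]; 7 cycles in total.
Σ(ℓ_i−1) = 283−7 = 276; sign = (−1)^276 = +1.
(262|283)_J = +1 (Zolotarev's lemma cross-check).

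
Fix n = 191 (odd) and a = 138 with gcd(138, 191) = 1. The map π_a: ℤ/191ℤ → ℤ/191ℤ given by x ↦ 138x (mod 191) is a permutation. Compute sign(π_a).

Start at x=133: 133 → 18 → 1 → 138 → 135 → 103 → 80 → … (one orbit).
3 cycles of lengths [95, 95, 1].
3 cycles on 191: each ℓ→(−1)^(ℓ−1), product (−1)^188 = +1.
Check: (138/191) = +1 by Zolotarev.

+1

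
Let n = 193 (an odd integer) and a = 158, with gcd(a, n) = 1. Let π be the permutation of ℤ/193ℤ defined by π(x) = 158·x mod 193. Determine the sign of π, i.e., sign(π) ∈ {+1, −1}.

Start at x=27: 27 → 20 → 72 → 182 → 192 → 35 → 126 → … (one orbit).
The orbit structure of x ↦ 158x mod 193: 4 orbits of sizes [64, 64, 64, 1].
Σ(ℓ_i−1) = 193−4 = 189; sign = (−1)^189 = -1.
The Jacobi symbol (158|193) = -1 (Zolotarev) agrees.

-1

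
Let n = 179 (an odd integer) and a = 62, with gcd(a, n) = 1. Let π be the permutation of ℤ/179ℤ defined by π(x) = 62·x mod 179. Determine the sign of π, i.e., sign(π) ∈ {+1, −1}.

-1

Trace 38: π^k(38) = [38, 29, 8, 138, 143, 95, 162] for k=0..6.
Decompose π into cycles: lengths [178, 1] (2 cycles, including the fixed point 0).
sign(π) = (−1)^{n − #cycles} = (−1)^{179−2} = (−1)^177 = -1.
The Jacobi symbol (62|179) = -1 (Zolotarev) agrees.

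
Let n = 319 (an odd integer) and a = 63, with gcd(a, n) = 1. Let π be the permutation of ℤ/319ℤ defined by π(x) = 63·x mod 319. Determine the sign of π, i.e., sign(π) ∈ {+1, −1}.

Orbit of 136 under x↦63x: [136, 274, 36, 35, 291, 150, 199]… (length divides ord_319(63)).
Cycle type of π: 70×4 + 14×2 + 10 + 1; total 8 cycles.
With 8 cycles on 319 points, sign = (−1)^{319−8} = -1.
Via Zolotarev, sign(π_{63}) = (63|319) = -1.

-1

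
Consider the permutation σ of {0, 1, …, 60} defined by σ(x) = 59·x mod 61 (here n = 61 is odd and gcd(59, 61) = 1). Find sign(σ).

Start at x=18: 18 → 25 → 11 → 39 → 44 → 34 → 54 → … (one orbit).
Decompose π into cycles: lengths [60, 1] (2 cycles, including the fixed point 0).
2 cycles on 61: each ℓ→(−1)^(ℓ−1), product (−1)^59 = -1.

-1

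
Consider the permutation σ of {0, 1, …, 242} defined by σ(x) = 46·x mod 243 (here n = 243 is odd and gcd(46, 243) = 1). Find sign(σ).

Orbit of 73 under x↦46x: [73, 199, 163, 208, 91, 55, 100]… (length divides ord_243(46)).
27 cycles of lengths [27, 27, 27, 27, 27, 27, 9, 9, 9, 9, 9, 9, 3, 3, 3, 3, 3, 3, 1, 1, 1, 1, 1, 1, 1, 1, 1].
With 27 cycles on 243 points, sign = (−1)^{243−27} = +1.
(46|243)_J = +1 (Zolotarev's lemma cross-check).

+1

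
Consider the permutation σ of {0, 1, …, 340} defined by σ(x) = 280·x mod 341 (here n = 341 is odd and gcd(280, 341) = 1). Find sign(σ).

Trace 125: π^k(125) = [125, 218, 1, 280, 311] for k=0..4.
Cycle type of π: 5×62 + 1×31; total 93 cycles.
93 cycles on 341: each ℓ→(−1)^(ℓ−1), product (−1)^248 = +1.

+1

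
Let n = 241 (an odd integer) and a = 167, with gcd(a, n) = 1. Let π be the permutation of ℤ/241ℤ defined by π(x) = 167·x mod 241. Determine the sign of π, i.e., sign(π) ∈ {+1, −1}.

Orbit of 96 under x↦167x: [96, 126, 75, 234, 36, 228, 239]… (length divides ord_241(167)).
2 cycles of lengths [240, 1].
241 − 2 = 239 transpositions; sign(π) = (−1)^239 = -1.
Via Zolotarev, sign(π_{167}) = (167|241) = -1.

-1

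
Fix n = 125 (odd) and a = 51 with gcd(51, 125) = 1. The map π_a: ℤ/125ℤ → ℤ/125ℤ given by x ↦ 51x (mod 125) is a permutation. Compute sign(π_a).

Orbit of 76 under x↦51x: [76, 1, 51, 101, 26]… (length divides ord_125(51)).
Cycle type of π: 5×20 + 1×25; total 45 cycles.
With 45 cycles on 125 points, sign = (−1)^{125−45} = +1.
Via Zolotarev, sign(π_{51}) = (51|125) = +1.

+1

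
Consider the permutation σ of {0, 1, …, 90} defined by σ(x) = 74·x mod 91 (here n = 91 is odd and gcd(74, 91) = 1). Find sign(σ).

+1

Orbit of 1 under x↦74x: [1, 74, 16]… (length divides ord_91(74)).
Cycle lengths of π_74 on ℤ/91ℤ: [3, 3, 3, 3, 3, 3, 3, 3, 3, 3, 3, 3, 3, 3, 3, 3, 3, 3, 3, 3, 3, 3, 3, 3, 3, 3, 3, 3, 3, 3, 1]; 31 cycles in total.
31 cycles on 91: each ℓ→(−1)^(ℓ−1), product (−1)^60 = +1.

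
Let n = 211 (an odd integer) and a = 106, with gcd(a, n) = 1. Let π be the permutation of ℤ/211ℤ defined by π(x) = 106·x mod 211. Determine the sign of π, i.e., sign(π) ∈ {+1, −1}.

Orbit of 208 under x↦106x: [208, 104, 52, 26, 13, 112, 56]… (length divides ord_211(106)).
Cycle type of π: 210 + 1; total 2 cycles.
211 − 2 = 209 transpositions; sign(π) = (−1)^209 = -1.
(106|211)_J = -1 (Zolotarev's lemma cross-check).

-1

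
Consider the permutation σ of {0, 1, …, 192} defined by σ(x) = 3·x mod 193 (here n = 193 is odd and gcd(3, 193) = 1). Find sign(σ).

Orbit of 43 under x↦3x: [43, 129, 1, 3, 9, 27, 81]… (length divides ord_193(3)).
Cycle type of π: 16×12 + 1; total 13 cycles.
With 13 cycles on 193 points, sign = (−1)^{193−13} = +1.

+1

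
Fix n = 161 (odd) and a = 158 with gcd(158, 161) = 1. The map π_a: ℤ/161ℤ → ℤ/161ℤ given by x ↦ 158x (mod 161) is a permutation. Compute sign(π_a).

Trace 8: π^k(8) = [8, 137, 72, 106, 4, 149, 36] for k=0..6.
Cycle type of π: 66×2 + 22 + 3×2 + 1; total 6 cycles.
n − c = 161 − 6 = 155; sign = (−1)^155 = -1.

-1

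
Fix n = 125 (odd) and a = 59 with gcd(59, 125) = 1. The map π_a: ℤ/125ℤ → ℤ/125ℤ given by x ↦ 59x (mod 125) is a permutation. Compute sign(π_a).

+1

Start at x=91: 91 → 119 → 21 → 114 → 101 → 84 → 81 → … (one orbit).
7 cycles of lengths [50, 50, 10, 10, 2, 2, 1].
7 cycles on 125: each ℓ→(−1)^(ℓ−1), product (−1)^118 = +1.
Zolotarev: (59|125) = +1, matching the cycle-count sign.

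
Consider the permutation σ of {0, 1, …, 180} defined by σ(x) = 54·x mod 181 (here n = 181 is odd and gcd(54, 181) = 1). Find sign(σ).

-1

Orbit of 24 under x↦54x: [24, 29, 118, 37, 7, 16, 140]… (length divides ord_181(54)).
Cycle type of π: 180 + 1; total 2 cycles.
181 − 2 = 179 transpositions; sign(π) = (−1)^179 = -1.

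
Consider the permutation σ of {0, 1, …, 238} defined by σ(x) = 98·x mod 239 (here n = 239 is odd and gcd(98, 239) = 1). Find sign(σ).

+1

Trace 1: π^k(1) = [1, 98, 44, 10, 24, 201, 100] for k=0..6.
35 cycles of lengths [7, 7, 7, 7, 7, 7, 7, 7, 7, 7, 7, 7, 7, 7, 7, 7, 7, 7, 7, 7, 7, 7, 7, 7, 7, 7, 7, 7, 7, 7, 7, 7, 7, 7, 1].
sign(π) = (−1)^{n − #cycles} = (−1)^{239−35} = (−1)^204 = +1.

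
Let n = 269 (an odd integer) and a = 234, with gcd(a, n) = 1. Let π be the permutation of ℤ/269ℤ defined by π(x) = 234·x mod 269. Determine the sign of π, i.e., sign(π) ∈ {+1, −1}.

-1

Trace 34: π^k(34) = [34, 155, 224, 230, 20, 107, 21] for k=0..6.
π_234 has 2 disjoint cycles with lengths [268, 1] on {0,…,268}.
Σ(ℓ_i−1) = 269−2 = 267; sign = (−1)^267 = -1.
Check: (234/269) = -1 by Zolotarev.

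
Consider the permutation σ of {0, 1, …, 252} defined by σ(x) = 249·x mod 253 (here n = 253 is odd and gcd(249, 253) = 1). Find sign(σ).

+1

Orbit of 61 under x↦249x: [61, 9, 217, 144, 183, 27, 145]… (length divides ord_253(249)).
π_249 has 5 disjoint cycles with lengths [110, 110, 22, 10, 1] on {0,…,252}.
n − c = 253 − 5 = 248; sign = (−1)^248 = +1.
Check: (249/253) = +1 by Zolotarev.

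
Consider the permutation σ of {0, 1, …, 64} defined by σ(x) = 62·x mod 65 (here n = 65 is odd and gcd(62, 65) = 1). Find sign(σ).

-1

Start at x=9: 9 → 38 → 16 → 17 → 14 → 23 → 61 → … (one orbit).
The orbit structure of x ↦ 62x mod 65: 8 orbits of sizes [12, 12, 12, 12, 6, 6, 4, 1].
With 8 cycles on 65 points, sign = (−1)^{65−8} = -1.
Zolotarev: (62|65) = -1, matching the cycle-count sign.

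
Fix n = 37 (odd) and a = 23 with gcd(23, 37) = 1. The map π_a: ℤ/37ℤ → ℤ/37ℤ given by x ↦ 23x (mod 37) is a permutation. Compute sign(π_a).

-1

Orbit of 14 under x↦23x: [14, 26, 6, 27, 29, 1, 23]… (length divides ord_37(23)).
Cycle type of π: 12×3 + 1; total 4 cycles.
sign(π) = (−1)^{n − #cycles} = (−1)^{37−4} = (−1)^33 = -1.
Via Zolotarev, sign(π_{23}) = (23|37) = -1.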